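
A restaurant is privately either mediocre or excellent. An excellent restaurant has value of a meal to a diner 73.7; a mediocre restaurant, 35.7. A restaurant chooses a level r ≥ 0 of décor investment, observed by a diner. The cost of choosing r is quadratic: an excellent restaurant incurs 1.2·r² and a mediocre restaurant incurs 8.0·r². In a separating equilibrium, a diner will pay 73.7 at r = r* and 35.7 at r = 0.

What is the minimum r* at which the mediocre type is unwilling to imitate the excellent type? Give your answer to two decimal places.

The mediocre type at r = 0 receives 35.7; imitating at r* yields 73.7 − 8.0·r*².
Indifference: 35.7 = 73.7 − 8.0·r*², so r*² = (73.7 − 35.7) / 8.0 = 4.75.
r* = √4.75 ≈ 2.18.

2.18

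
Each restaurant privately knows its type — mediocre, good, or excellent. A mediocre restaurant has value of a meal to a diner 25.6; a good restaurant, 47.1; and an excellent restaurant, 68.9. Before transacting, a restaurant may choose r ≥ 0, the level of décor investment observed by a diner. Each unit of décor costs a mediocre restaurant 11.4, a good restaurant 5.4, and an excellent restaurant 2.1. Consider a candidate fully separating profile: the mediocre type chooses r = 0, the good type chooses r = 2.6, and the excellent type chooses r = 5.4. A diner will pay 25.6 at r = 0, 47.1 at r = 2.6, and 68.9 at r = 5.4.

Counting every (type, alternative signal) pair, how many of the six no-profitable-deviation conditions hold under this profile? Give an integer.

Good (own payoff 47.1 − 5.4×2.6 = 33.06): to r=0 gives 25.6 → no gain ✓; to r=5.4 gives 68.9 − 5.4×5.4 = 39.74 → profitable ✗.
Excellent (own payoff 68.9 − 2.1×5.4 = 57.56): to r=0 gives 25.6 → no gain ✓; to r=2.6 gives 47.1 − 2.1×2.6 = 41.64 → no gain ✓.
Mediocre (own payoff 25.6): to r=2.6 gives 47.1 − 11.4×2.6 = 17.46 → no gain ✓; to r=5.4 gives 68.9 − 11.4×5.4 = 7.34 → no gain ✓.
5 of the 6 constraints hold; not an equilibrium.

5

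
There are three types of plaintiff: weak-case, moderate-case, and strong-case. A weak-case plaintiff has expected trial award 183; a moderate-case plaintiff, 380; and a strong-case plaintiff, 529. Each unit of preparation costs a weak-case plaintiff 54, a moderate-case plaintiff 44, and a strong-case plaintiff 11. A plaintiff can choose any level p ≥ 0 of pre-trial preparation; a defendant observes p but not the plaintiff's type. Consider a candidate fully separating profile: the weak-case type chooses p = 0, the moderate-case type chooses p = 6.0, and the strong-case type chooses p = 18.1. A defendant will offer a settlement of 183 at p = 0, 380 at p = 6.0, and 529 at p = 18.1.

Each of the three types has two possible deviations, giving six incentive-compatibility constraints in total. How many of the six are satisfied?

5

Weak-case (own payoff 183): to p=6.0 gives 380 − 54×6.0 = 56 → no gain ✓; to p=18.1 gives 529 − 54×18.1 = -448.4 → no gain ✓.
Strong-case (own payoff 529 − 11×18.1 = 329.9): to p=0 gives 183 → no gain ✓; to p=6.0 gives 380 − 11×6.0 = 314 → no gain ✓.
Moderate-case (own payoff 380 − 44×6.0 = 116): to p=0 gives 183 → profitable ✗; to p=18.1 gives 529 − 44×18.1 = -267.4 → no gain ✓.
5 of the 6 constraints hold; not an equilibrium.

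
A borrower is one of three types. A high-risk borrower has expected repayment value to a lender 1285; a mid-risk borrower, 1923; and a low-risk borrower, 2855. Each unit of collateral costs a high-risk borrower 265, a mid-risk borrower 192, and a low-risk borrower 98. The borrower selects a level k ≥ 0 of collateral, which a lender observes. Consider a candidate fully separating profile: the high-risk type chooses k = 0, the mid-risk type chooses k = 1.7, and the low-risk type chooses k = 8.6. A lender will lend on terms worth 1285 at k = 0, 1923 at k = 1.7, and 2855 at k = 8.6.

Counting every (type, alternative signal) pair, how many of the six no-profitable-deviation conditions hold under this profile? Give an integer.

5

Low-risk (own payoff 2855 − 98×8.6 = 2012.2): to k=0 gives 1285 → no gain ✓; to k=1.7 gives 1923 − 98×1.7 = 1756.4 → no gain ✓.
High-risk (own payoff 1285): to k=1.7 gives 1923 − 265×1.7 = 1472.5 → profitable ✗; to k=8.6 gives 2855 − 265×8.6 = 576 → no gain ✓.
Mid-risk (own payoff 1923 − 192×1.7 = 1596.6): to k=0 gives 1285 → no gain ✓; to k=8.6 gives 2855 − 192×8.6 = 1203.8 → no gain ✓.
5 of the 6 constraints hold; not an equilibrium.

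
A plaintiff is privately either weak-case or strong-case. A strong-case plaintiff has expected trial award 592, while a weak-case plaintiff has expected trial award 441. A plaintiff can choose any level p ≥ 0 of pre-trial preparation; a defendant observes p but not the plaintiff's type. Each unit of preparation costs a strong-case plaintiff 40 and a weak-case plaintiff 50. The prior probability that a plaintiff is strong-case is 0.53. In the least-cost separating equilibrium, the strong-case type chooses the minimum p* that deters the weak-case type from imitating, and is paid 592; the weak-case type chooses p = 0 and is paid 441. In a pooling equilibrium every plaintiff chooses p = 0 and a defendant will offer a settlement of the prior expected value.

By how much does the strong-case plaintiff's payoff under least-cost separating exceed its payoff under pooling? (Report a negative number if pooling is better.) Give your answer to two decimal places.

Least-cost separating signal: p* solves 441 = 592 − 50·p*, so p* = (592 − 441)/50 = 3.02.
Strong-case type's separating payoff: 592 − 40 × p* = 592 − 40 × (592 − 441)/50 = 592 − 6040/50 = 471.2.
Pooling payoff: 0.53 × 592 + 0.47 × 441 = 521.03.
Difference: 471.2 − 521.03 = -49.83.
The strong-case type would prefer the pooling outcome.

-49.83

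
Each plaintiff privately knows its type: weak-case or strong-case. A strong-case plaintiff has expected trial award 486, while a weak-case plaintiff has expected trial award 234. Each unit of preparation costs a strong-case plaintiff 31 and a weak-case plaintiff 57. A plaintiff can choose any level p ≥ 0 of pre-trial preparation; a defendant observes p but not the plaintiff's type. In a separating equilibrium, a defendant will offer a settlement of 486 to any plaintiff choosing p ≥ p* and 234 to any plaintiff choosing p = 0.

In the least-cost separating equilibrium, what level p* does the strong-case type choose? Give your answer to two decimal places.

A weak-case plaintiff choosing p = 0 receives 234.
Imitating at p* instead would pay 486 at cost 57·p*, netting 486 − 57·p*.
Indifference: 234 = 486 − 57·p*, so p* = (486 − 234) / 57 ≈ 4.42.
This is the weak-case type's binding incentive-compatibility constraint; any p ≥ 4.42 sustains separation on that side.

4.42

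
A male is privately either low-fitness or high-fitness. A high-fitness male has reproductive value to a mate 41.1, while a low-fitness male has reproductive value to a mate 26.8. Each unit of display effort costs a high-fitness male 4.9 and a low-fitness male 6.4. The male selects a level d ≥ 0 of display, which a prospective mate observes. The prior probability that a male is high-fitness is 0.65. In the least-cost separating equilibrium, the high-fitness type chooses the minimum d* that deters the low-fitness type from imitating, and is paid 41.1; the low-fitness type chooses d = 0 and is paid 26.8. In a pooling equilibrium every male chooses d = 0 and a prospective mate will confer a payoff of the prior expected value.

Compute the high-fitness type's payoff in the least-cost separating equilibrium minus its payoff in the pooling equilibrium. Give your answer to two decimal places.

Least-cost separating signal: d* solves 26.8 = 41.1 − 6.4·d*, so d* = (41.1 − 26.8)/6.4 ≈ 2.2344.
High-fitness type's separating payoff: 41.1 − 4.9 × d* = 41.1 − 4.9 × (41.1 − 26.8)/6.4 = 41.1 − 70.07/6.4 ≈ 30.1516.
Pooling payoff: 0.65 × 41.1 + 0.35 × 26.8 = 36.095.
Difference: 30.1516 − 36.095 = -5.9434, i.e. -5.94 to two decimal places.
The high-fitness type would prefer the pooling outcome.

-5.94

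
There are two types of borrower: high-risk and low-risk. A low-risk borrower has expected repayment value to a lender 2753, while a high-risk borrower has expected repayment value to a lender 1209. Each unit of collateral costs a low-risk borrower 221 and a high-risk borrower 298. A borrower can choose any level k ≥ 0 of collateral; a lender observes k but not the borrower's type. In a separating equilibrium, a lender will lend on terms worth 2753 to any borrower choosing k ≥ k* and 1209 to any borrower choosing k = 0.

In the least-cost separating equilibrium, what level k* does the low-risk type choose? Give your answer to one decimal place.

A high-risk borrower choosing k = 0 receives 1209.
Imitating at k* instead would pay 2753 at cost 298·k*, netting 2753 − 298·k*.
Indifference: 1209 = 2753 − 298·k*, so k* = (2753 − 1209) / 298 ≈ 5.2.
At k* the high-risk type's incentive constraint just binds; the low-risk type strictly prefers k* since its per-unit cost is lower.

5.2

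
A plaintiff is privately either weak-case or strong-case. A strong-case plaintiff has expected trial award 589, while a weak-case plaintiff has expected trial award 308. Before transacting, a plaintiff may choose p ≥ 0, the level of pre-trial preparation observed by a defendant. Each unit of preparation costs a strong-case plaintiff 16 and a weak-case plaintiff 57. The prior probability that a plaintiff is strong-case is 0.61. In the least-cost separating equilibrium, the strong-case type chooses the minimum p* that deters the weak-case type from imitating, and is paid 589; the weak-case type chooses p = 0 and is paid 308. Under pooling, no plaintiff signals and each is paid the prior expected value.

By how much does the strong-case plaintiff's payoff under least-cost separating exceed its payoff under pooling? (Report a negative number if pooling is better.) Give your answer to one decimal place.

Least-cost separating signal: p* solves 308 = 589 − 57·p*, so p* = (589 − 308)/57 ≈ 4.9298.
Strong-case type's separating payoff: 589 − 16 × p* = 589 − 16 × (589 − 308)/57 = 589 − 4496/57 ≈ 510.123.
Pooling payoff: 0.61 × 589 + 0.39 × 308 = 479.41.
Difference: 510.123 − 479.41 = 30.713, i.e. 30.7 to one decimal place.
The strong-case type prefers to separate.

30.7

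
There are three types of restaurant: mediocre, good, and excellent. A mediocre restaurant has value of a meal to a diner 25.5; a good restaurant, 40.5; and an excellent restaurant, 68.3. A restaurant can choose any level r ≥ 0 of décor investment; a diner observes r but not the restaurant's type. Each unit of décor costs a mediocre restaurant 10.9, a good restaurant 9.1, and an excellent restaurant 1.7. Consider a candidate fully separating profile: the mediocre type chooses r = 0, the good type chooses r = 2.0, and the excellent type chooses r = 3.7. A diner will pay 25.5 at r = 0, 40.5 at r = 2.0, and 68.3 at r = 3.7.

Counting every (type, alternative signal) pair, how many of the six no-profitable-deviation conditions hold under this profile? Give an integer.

3

Good (own payoff 40.5 − 9.1×2.0 = 22.3): to r=0 gives 25.5 → profitable ✗; to r=3.7 gives 68.3 − 9.1×3.7 = 34.63 → profitable ✗.
Excellent (own payoff 68.3 − 1.7×3.7 = 62.01): to r=0 gives 25.5 → no gain ✓; to r=2.0 gives 40.5 − 1.7×2.0 = 37.1 → no gain ✓.
Mediocre (own payoff 25.5): to r=2.0 gives 40.5 − 10.9×2.0 = 18.7 → no gain ✓; to r=3.7 gives 68.3 − 10.9×3.7 = 27.97 → profitable ✗.
3 of the 6 constraints hold; not an equilibrium.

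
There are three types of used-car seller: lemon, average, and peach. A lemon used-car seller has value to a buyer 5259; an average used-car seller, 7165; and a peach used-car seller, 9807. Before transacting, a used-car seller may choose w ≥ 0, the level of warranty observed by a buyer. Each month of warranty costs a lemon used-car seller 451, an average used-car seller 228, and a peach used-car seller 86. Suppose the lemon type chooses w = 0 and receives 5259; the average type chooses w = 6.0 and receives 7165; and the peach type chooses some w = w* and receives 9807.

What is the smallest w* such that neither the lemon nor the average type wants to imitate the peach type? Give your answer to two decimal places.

Average type (on-path payoff 7165 − 228×6.0 = 5797) won't mimic when 5797 ≥ 9807 − 228·w*, i.e. w* ≥ 17.59.
Lemon type (on-path payoff 5259) won't mimic when 5259 ≥ 9807 − 451·w*, i.e. w* ≥ 10.08.
Both must hold, so w* = max(10.08, 17.59) = 17.59. The average type's constraint binds.

17.59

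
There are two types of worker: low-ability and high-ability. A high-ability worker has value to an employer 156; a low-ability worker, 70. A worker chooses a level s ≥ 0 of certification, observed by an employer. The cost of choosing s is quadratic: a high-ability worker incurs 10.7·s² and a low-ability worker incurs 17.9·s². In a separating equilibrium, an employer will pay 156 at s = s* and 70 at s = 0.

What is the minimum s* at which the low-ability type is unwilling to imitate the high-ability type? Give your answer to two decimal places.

2.19

The low-ability type at s = 0 receives 70; imitating at s* yields 156 − 17.9·s*².
Indifference: 70 = 156 − 17.9·s*², so s*² = (156 − 70) / 17.9 ≈ 4.8045.
s* = √4.8045 ≈ 2.19.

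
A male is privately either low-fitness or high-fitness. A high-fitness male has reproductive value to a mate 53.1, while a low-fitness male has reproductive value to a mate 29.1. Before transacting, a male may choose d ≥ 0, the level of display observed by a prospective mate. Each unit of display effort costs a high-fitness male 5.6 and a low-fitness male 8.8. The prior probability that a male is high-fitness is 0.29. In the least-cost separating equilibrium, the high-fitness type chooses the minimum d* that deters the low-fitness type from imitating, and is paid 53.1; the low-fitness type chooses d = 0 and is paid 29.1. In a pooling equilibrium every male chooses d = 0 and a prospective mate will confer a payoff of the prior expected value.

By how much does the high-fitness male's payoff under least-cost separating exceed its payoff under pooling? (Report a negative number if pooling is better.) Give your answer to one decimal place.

Least-cost separating signal: d* solves 29.1 = 53.1 − 8.8·d*, so d* = (53.1 − 29.1)/8.8 ≈ 2.7273.
High-fitness type's separating payoff: 53.1 − 5.6 × d* = 53.1 − 5.6 × (53.1 − 29.1)/8.8 = 53.1 − 134.4/8.8 ≈ 37.827.
Pooling payoff: 0.29 × 53.1 + 0.71 × 29.1 = 36.06.
Difference: 37.827 − 36.06 = 1.767, i.e. 1.8 to one decimal place.
The high-fitness type prefers to separate.

1.8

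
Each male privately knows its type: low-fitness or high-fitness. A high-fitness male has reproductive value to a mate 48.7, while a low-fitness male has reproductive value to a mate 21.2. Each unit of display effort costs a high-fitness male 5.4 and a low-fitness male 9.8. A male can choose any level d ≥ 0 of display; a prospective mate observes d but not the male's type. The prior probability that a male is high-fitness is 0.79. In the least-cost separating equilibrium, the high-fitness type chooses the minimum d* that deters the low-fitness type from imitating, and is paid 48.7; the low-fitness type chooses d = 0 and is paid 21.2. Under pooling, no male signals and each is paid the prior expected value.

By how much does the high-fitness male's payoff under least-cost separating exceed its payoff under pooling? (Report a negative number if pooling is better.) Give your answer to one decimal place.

-9.4

Least-cost separating signal: d* solves 21.2 = 48.7 − 9.8·d*, so d* = (48.7 − 21.2)/9.8 ≈ 2.8061.
High-fitness type's separating payoff: 48.7 − 5.4 × d* = 48.7 − 5.4 × (48.7 − 21.2)/9.8 = 48.7 − 148.5/9.8 ≈ 33.547.
Pooling payoff: 0.79 × 48.7 + 0.21 × 21.2 = 42.925.
Difference: 33.547 − 42.925 = -9.378, i.e. -9.4 to one decimal place.
The high-fitness type would prefer the pooling outcome.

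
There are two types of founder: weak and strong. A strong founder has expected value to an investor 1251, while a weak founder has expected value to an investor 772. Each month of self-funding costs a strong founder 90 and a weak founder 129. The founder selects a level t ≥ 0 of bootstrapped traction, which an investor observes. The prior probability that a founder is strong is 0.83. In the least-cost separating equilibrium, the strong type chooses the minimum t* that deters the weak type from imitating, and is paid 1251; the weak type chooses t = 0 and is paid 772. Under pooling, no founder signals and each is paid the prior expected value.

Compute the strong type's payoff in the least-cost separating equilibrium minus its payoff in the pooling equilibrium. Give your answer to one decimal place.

-252.8

Least-cost separating signal: t* solves 772 = 1251 − 129·t*, so t* = (1251 − 772)/129 ≈ 3.7132.
Strong type's separating payoff: 1251 − 90 × t* = 1251 − 90 × (1251 − 772)/129 = 1251 − 43110/129 ≈ 916.814.
Pooling payoff: 0.83 × 1251 + 0.17 × 772 = 1169.57.
Difference: 916.814 − 1169.57 = -252.756, i.e. -252.8 to one decimal place.
The strong type would prefer the pooling outcome.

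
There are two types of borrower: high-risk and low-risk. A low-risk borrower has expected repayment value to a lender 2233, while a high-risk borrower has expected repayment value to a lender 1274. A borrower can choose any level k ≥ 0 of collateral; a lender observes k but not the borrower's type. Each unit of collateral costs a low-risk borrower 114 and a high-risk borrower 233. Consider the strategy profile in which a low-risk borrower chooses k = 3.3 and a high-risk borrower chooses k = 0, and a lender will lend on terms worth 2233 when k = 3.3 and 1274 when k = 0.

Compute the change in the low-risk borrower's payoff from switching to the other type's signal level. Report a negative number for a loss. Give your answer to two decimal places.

-582.80

Playing k = 3.3 the low-risk borrower receives 2233 − 114 × 3.3 = 1856.8.
Deviating to k = 0 yields 1274 instead.
Gain from deviating: 1274 − 1856.8 = -582.80.
The gain is negative, so the low-risk type's incentive-compatibility constraint is satisfied.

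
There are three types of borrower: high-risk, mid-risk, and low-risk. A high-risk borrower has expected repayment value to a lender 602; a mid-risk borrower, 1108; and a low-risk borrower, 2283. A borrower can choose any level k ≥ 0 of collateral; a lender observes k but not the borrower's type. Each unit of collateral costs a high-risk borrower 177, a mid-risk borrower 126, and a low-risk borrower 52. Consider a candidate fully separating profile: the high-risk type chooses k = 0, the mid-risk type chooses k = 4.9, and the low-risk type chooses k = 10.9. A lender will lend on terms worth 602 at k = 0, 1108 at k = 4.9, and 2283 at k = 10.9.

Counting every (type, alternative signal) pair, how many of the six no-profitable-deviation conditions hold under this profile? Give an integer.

High-risk (own payoff 602): to k=4.9 gives 1108 − 177×4.9 = 240.7 → no gain ✓; to k=10.9 gives 2283 − 177×10.9 = 353.7 → no gain ✓.
Low-risk (own payoff 2283 − 52×10.9 = 1716.2): to k=0 gives 602 → no gain ✓; to k=4.9 gives 1108 − 52×4.9 = 853.2 → no gain ✓.
Mid-risk (own payoff 1108 − 126×4.9 = 490.6): to k=0 gives 602 → profitable ✗; to k=10.9 gives 2283 − 126×10.9 = 909.6 → profitable ✗.
4 of the 6 constraints hold; not an equilibrium.

4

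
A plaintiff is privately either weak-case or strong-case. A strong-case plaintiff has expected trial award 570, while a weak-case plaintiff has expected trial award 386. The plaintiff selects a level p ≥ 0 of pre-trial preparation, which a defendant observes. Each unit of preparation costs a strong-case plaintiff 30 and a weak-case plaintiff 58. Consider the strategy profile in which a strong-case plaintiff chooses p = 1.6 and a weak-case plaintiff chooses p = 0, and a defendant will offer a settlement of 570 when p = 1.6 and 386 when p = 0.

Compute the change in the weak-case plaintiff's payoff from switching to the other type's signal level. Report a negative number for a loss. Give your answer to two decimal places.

Playing p = 0 the weak-case plaintiff receives 386.
Deviating to p = 1.6 brings payment 570 at cost 58 × 1.6 = 92.8, netting 477.2.
Gain from deviating: 477.2 − 386 = 91.20.
The gain is positive, so the weak-case type's incentive-compatibility constraint is violated — this profile is not a separating equilibrium.

91.20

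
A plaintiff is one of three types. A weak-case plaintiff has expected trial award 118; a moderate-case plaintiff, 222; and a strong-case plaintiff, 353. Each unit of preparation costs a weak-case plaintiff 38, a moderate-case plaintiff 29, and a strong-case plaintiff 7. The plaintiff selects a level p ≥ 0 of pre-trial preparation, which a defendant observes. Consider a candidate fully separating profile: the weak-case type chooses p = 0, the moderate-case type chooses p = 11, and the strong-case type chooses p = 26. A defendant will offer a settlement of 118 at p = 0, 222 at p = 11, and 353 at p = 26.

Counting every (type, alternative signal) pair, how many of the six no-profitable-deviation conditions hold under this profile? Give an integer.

Strong-case (own payoff 353 − 7×26 = 171): to p=0 gives 118 → no gain ✓; to p=11 gives 222 − 7×11 = 145 → no gain ✓.
Moderate-case (own payoff 222 − 29×11 = -97): to p=0 gives 118 → profitable ✗; to p=26 gives 353 − 29×26 = -401 → no gain ✓.
Weak-case (own payoff 118): to p=11 gives 222 − 38×11 = -196 → no gain ✓; to p=26 gives 353 − 38×26 = -635 → no gain ✓.
5 of the 6 constraints hold; not an equilibrium.

5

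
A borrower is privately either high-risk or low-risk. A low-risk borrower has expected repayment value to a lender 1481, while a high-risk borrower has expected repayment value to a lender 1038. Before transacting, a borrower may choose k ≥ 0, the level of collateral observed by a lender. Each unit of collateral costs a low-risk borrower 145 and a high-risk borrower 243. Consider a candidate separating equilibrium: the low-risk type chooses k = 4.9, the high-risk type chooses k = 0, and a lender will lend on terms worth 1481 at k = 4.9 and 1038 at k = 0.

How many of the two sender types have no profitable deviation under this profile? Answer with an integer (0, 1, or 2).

1

Low-risk type: signal → 1481 − 145 × 4.9 = 770.5; deviate to 0 → 1038. IC fails (770.5 < 1038).
High-risk type: stay at 0 → 1038; mimic → 1481 − 243 × 4.9 = 290.3. IC holds (1038 ≥ 290.3).
1 of 2 constraints hold, so this profile is not an equilibrium.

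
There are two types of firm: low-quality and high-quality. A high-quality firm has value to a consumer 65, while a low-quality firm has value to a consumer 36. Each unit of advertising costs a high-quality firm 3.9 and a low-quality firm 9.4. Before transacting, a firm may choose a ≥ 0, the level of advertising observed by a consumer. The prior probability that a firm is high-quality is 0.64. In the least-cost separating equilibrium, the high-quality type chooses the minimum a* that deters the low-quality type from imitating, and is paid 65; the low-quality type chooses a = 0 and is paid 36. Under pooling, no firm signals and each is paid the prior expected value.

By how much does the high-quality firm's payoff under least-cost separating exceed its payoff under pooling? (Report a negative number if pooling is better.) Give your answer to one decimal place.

-1.6

Least-cost separating signal: a* solves 36 = 65 − 9.4·a*, so a* = (65 − 36)/9.4 ≈ 3.0851.
High-quality type's separating payoff: 65 − 3.9 × a* = 65 − 3.9 × (65 − 36)/9.4 = 65 − 113.1/9.4 ≈ 52.968.
Pooling payoff: 0.64 × 65 + 0.36 × 36 = 54.56.
Difference: 52.968 − 54.56 = -1.592, i.e. -1.6 to one decimal place.
The high-quality type would prefer the pooling outcome.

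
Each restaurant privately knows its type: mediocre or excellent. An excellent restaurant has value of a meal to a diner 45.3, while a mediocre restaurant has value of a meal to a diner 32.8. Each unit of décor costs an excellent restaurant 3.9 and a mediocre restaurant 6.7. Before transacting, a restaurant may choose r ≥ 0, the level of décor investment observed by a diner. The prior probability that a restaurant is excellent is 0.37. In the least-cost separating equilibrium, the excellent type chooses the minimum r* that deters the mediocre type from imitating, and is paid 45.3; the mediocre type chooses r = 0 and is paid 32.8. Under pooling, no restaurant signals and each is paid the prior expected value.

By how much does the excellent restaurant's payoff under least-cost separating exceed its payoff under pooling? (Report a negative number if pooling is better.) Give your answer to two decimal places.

0.60

Least-cost separating signal: r* solves 32.8 = 45.3 − 6.7·r*, so r* = (45.3 − 32.8)/6.7 ≈ 1.8657.
Excellent type's separating payoff: 45.3 − 3.9 × r* = 45.3 − 3.9 × (45.3 − 32.8)/6.7 = 45.3 − 48.75/6.7 ≈ 38.0239.
Pooling payoff: 0.37 × 45.3 + 0.63 × 32.8 = 37.425.
Difference: 38.0239 − 37.425 = 0.5989, i.e. 0.60 to two decimal places.
The excellent type prefers to separate.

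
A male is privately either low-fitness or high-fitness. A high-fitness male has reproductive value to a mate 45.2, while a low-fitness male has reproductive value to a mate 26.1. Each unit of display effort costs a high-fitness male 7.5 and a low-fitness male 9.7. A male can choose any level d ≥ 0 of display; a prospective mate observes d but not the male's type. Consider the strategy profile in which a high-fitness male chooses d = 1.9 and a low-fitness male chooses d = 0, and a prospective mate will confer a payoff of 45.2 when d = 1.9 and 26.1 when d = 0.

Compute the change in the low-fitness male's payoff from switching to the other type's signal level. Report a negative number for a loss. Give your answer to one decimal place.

Playing d = 0 the low-fitness male receives 26.1.
Deviating to d = 1.9 brings payment 45.2 at cost 9.7 × 1.9 = 18.43, netting 26.77.
Gain from deviating: 26.77 − 26.1 = 0.67, i.e. 0.7 to one decimal place.
The gain is positive, so the low-fitness type's incentive-compatibility constraint is violated — this profile is not a separating equilibrium.

0.7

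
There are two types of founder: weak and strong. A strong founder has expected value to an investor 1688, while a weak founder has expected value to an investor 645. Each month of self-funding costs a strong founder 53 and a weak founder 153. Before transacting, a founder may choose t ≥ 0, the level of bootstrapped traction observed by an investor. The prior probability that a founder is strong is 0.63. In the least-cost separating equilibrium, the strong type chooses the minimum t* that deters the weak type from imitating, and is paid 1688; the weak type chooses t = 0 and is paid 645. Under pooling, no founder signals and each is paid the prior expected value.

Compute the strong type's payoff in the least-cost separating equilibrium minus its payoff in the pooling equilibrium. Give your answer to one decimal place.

Least-cost separating signal: t* solves 645 = 1688 − 153·t*, so t* = (1688 − 645)/153 ≈ 6.8170.
Strong type's separating payoff: 1688 − 53 × t* = 1688 − 53 × (1688 − 645)/153 = 1688 − 55279/153 ≈ 1326.699.
Pooling payoff: 0.63 × 1688 + 0.37 × 645 = 1302.09.
Difference: 1326.699 − 1302.09 = 24.609, i.e. 24.6 to one decimal place.
The strong type prefers to separate.

24.6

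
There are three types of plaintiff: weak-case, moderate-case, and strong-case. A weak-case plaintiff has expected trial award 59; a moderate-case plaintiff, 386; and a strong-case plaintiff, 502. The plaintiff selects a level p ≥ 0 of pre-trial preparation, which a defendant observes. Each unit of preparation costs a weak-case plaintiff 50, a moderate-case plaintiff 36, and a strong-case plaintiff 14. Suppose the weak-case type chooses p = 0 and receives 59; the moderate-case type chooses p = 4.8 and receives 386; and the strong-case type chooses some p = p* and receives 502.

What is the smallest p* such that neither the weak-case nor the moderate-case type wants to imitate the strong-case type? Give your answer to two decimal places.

8.86

Weak-case type (on-path payoff 59) won't mimic when 59 ≥ 502 − 50·p*, i.e. p* ≥ 8.86.
Moderate-case type (on-path payoff 386 − 36×4.8 = 213.2) won't mimic when 213.2 ≥ 502 − 36·p*, i.e. p* ≥ 8.02.
Both must hold, so p* = max(8.86, 8.02) = 8.86. The weak-case type's constraint binds.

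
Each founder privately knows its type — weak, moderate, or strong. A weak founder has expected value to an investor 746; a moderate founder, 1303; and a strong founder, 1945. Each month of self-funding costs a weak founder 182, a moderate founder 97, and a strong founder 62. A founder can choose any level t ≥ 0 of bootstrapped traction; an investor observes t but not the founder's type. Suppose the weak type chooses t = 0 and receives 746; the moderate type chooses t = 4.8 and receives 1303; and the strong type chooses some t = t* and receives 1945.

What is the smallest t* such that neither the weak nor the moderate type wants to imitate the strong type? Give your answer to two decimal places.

Weak type (on-path payoff 746) won't mimic when 746 ≥ 1945 − 182·t*, i.e. t* ≥ 6.59.
Moderate type (on-path payoff 1303 − 97×4.8 = 837.4) won't mimic when 837.4 ≥ 1945 − 97·t*, i.e. t* ≥ 11.42.
Both must hold, so t* = max(6.59, 11.42) = 11.42. The moderate type's constraint binds.

11.42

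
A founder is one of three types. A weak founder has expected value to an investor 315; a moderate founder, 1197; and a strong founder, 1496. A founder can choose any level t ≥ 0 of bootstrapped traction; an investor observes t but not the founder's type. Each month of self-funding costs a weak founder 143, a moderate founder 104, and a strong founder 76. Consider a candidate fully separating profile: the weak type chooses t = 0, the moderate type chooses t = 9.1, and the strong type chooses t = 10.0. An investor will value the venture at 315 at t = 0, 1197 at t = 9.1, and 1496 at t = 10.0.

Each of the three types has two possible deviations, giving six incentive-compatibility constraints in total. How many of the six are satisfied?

Moderate (own payoff 1197 − 104×9.1 = 250.6): to t=0 gives 315 → profitable ✗; to t=10.0 gives 1496 − 104×10.0 = 456 → profitable ✗.
Strong (own payoff 1496 − 76×10.0 = 736): to t=0 gives 315 → no gain ✓; to t=9.1 gives 1197 − 76×9.1 = 505.4 → no gain ✓.
Weak (own payoff 315): to t=9.1 gives 1197 − 143×9.1 = -104.3 → no gain ✓; to t=10.0 gives 1496 − 143×10.0 = 66 → no gain ✓.
4 of the 6 constraints hold; not an equilibrium.

4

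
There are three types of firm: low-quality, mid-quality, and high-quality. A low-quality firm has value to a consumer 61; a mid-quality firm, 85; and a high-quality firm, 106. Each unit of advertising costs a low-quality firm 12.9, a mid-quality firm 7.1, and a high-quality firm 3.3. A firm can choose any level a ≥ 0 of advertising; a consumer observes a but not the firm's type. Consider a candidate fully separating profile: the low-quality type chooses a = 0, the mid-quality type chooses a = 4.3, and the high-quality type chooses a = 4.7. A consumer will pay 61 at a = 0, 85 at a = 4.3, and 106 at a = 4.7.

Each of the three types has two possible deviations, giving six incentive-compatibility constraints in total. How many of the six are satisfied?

High-quality (own payoff 106 − 3.3×4.7 = 90.49): to a=0 gives 61 → no gain ✓; to a=4.3 gives 85 − 3.3×4.3 = 70.81 → no gain ✓.
Low-quality (own payoff 61): to a=4.3 gives 85 − 12.9×4.3 = 29.53 → no gain ✓; to a=4.7 gives 106 − 12.9×4.7 = 45.37 → no gain ✓.
Mid-quality (own payoff 85 − 7.1×4.3 = 54.47): to a=0 gives 61 → profitable ✗; to a=4.7 gives 106 − 7.1×4.7 = 72.63 → profitable ✗.
4 of the 6 constraints hold; not an equilibrium.

4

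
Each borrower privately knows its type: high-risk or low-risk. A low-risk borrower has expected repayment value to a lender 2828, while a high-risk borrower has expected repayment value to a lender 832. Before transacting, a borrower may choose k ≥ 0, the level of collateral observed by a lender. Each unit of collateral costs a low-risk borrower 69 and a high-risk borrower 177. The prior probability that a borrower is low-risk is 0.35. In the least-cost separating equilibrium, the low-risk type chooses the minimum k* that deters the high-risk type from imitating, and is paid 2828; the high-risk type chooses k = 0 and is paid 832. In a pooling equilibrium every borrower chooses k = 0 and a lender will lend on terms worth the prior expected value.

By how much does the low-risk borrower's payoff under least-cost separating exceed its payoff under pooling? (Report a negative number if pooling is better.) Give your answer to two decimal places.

Least-cost separating signal: k* solves 832 = 2828 − 177·k*, so k* = (2828 − 832)/177 ≈ 11.2768.
Low-risk type's separating payoff: 2828 − 69 × k* = 2828 − 69 × (2828 − 832)/177 = 2828 − 137724/177 ≈ 2049.8983.
Pooling payoff: 0.35 × 2828 + 0.65 × 832 = 1530.6.
Difference: 2049.8983 − 1530.6 = 519.2983, i.e. 519.30 to two decimal places.
The low-risk type prefers to separate.

519.30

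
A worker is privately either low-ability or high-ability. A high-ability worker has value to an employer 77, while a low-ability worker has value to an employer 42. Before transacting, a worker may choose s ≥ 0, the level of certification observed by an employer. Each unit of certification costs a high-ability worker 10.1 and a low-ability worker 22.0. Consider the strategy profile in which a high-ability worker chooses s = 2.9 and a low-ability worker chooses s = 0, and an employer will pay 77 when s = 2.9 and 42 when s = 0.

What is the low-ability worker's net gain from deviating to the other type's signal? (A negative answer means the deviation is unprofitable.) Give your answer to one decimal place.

Playing s = 0 the low-ability worker receives 42.
Deviating to s = 2.9 brings payment 77 at cost 22.0 × 2.9 = 63.8, netting 13.2.
Gain from deviating: 13.2 − 42 = -28.8.
The gain is negative, so the low-ability type's incentive-compatibility constraint is satisfied.

-28.8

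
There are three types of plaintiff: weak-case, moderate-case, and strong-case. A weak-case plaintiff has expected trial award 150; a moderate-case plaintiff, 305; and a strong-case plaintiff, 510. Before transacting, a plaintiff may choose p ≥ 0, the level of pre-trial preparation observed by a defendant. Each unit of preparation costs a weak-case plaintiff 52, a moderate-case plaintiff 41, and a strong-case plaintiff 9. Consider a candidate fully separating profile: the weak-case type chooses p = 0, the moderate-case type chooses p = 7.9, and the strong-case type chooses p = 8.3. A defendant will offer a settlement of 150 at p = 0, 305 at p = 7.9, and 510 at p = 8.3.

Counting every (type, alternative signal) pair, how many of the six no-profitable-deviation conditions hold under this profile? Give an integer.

4

Moderate-case (own payoff 305 − 41×7.9 = -18.9): to p=0 gives 150 → profitable ✗; to p=8.3 gives 510 − 41×8.3 = 169.7 → profitable ✗.
Weak-case (own payoff 150): to p=7.9 gives 305 − 52×7.9 = -105.8 → no gain ✓; to p=8.3 gives 510 − 52×8.3 = 78.4 → no gain ✓.
Strong-case (own payoff 510 − 9×8.3 = 435.3): to p=0 gives 150 → no gain ✓; to p=7.9 gives 305 − 9×7.9 = 233.9 → no gain ✓.
4 of the 6 constraints hold; not an equilibrium.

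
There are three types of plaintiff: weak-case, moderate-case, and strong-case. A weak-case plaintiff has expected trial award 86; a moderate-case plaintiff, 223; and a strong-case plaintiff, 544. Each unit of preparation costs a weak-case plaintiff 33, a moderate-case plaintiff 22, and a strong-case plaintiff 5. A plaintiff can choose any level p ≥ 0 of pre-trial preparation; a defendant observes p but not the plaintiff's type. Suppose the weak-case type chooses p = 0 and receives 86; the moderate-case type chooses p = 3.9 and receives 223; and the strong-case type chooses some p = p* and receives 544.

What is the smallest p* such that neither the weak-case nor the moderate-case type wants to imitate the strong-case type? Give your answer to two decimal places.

18.49

Weak-case type (on-path payoff 86) won't mimic when 86 ≥ 544 − 33·p*, i.e. p* ≥ 13.88.
Moderate-case type (on-path payoff 223 − 22×3.9 = 137.2) won't mimic when 137.2 ≥ 544 − 22·p*, i.e. p* ≥ 18.49.
Both must hold, so p* = max(13.88, 18.49) = 18.49. The moderate-case type's constraint binds.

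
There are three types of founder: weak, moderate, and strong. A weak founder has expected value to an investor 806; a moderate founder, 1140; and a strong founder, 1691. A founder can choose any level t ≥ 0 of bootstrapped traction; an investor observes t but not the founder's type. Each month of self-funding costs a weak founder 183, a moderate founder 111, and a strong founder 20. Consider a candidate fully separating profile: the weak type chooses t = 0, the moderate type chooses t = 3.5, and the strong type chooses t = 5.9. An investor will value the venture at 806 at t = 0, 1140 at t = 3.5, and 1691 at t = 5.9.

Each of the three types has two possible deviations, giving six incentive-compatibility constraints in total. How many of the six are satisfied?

Strong (own payoff 1691 − 20×5.9 = 1573): to t=0 gives 806 → no gain ✓; to t=3.5 gives 1140 − 20×3.5 = 1070 → no gain ✓.
Weak (own payoff 806): to t=3.5 gives 1140 − 183×3.5 = 499.5 → no gain ✓; to t=5.9 gives 1691 − 183×5.9 = 611.3 → no gain ✓.
Moderate (own payoff 1140 − 111×3.5 = 751.5): to t=0 gives 806 → profitable ✗; to t=5.9 gives 1691 − 111×5.9 = 1036.1 → profitable ✗.
4 of the 6 constraints hold; not an equilibrium.

4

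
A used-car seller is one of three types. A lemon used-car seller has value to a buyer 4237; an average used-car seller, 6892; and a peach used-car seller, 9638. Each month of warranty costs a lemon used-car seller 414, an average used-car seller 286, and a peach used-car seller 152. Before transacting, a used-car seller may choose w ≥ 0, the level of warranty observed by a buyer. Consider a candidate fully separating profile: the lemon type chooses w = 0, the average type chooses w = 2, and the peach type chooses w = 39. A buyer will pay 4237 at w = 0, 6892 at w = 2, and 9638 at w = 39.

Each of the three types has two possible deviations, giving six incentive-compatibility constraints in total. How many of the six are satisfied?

3

Lemon (own payoff 4237): to w=2 gives 6892 − 414×2 = 6064 → profitable ✗; to w=39 gives 9638 − 414×39 = -6508 → no gain ✓.
Average (own payoff 6892 − 286×2 = 6320): to w=0 gives 4237 → no gain ✓; to w=39 gives 9638 − 286×39 = -1516 → no gain ✓.
Peach (own payoff 9638 − 152×39 = 3710): to w=0 gives 4237 → profitable ✗; to w=2 gives 6892 − 152×2 = 6588 → profitable ✗.
3 of the 6 constraints hold; not an equilibrium.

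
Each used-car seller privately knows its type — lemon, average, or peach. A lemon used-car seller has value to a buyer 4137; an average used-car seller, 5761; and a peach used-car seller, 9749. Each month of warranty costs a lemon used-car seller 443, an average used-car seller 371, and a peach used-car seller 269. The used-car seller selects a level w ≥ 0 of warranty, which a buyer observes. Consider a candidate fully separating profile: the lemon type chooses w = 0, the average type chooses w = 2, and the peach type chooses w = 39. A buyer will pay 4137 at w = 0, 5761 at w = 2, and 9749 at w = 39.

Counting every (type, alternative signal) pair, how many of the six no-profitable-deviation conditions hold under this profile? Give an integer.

Peach (own payoff 9749 − 269×39 = -742): to w=0 gives 4137 → profitable ✗; to w=2 gives 5761 − 269×2 = 5223 → profitable ✗.
Average (own payoff 5761 − 371×2 = 5019): to w=0 gives 4137 → no gain ✓; to w=39 gives 9749 − 371×39 = -4720 → no gain ✓.
Lemon (own payoff 4137): to w=2 gives 5761 − 443×2 = 4875 → profitable ✗; to w=39 gives 9749 − 443×39 = -7528 → no gain ✓.
3 of the 6 constraints hold; not an equilibrium.

3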